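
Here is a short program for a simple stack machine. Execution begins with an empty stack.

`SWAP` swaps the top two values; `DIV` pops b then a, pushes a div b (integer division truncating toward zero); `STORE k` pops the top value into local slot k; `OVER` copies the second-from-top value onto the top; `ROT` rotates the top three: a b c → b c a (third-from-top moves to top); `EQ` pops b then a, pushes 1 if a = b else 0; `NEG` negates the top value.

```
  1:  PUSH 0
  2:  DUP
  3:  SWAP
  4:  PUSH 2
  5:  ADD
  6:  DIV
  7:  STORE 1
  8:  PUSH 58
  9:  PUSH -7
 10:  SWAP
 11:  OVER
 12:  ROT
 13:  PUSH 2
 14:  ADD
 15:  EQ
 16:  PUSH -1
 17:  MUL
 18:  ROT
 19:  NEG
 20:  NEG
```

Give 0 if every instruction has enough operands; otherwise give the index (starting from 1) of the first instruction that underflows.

18

PUSH 0  -> [0]
DUP     -> [0, 0]
SWAP    -> [0, 0]
PUSH 2  -> [0, 0, 2]
ADD     -> [0, 2]
DIV     -> [0]
STORE 1 -> []
PUSH 58 -> [58]
PUSH -7 -> [58, -7]
SWAP    -> [-7, 58]
OVER    -> [-7, 58, -7]
ROT     -> [58, -7, -7]
PUSH 2  -> [58, -7, -7, 2]
ADD     -> [58, -7, -5]
EQ      -> [58, 0]
PUSH -1 -> [58, 0, -1]
MUL     -> [58, 0]
ROT  — needs 3 operands, stack has 2 → underflow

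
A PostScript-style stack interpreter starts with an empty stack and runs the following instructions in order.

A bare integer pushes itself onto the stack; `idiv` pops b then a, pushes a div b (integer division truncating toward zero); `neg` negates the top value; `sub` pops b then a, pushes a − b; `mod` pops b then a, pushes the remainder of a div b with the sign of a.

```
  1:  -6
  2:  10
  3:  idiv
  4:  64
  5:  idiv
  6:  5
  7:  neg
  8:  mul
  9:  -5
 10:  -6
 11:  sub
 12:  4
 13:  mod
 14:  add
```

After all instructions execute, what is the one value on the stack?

-6   : [-6]
10   : [-6, 10]
idiv : [0]
64   : [0, 64]
idiv : [0]
5    : [0, 5]
neg  : [0, -5]
mul  : [0]
-5   : [0, -5]
-6   : [0, -5, -6]
sub  : [0, 1]
4    : [0, 1, 4]
mod  : [0, 1]
add  : [1]

1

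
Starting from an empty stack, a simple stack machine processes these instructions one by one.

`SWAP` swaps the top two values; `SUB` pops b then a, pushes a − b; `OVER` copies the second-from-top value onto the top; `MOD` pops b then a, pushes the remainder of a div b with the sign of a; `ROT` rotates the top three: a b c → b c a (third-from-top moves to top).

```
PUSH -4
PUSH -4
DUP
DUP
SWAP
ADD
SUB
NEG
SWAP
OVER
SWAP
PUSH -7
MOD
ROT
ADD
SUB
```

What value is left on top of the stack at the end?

4

PUSH -4 → -4
PUSH -4 → -4 -4
DUP     → -4 -4 -4
DUP     → -4 -4 -4 -4
SWAP    → -4 -4 -4 -4
ADD     → -4 -4 -8
SUB     → -4 4
NEG     → -4 -4
SWAP    → -4 -4
OVER    → -4 -4 -4
SWAP    → -4 -4 -4
PUSH -7 → -4 -4 -4 -7
MOD     → -4 -4 -4
ROT     → -4 -4 -4
ADD     → -4 -8
SUB     → 4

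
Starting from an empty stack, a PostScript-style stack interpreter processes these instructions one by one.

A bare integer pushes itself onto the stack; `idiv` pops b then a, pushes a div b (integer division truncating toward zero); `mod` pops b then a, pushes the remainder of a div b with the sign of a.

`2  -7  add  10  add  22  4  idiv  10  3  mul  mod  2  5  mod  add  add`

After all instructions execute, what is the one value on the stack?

2    -> [2]
-7   -> [2, -7]
add  -> [-5]
10   -> [-5, 10]
add  -> [5]
22   -> [5, 22]
4    -> [5, 22, 4]
idiv -> [5, 5]
10   -> [5, 5, 10]
3    -> [5, 5, 10, 3]
mul  -> [5, 5, 30]
mod  -> [5, 5]
2    -> [5, 5, 2]
5    -> [5, 5, 2, 5]
mod  -> [5, 5, 2]
add  -> [5, 7]
add  -> [12]

12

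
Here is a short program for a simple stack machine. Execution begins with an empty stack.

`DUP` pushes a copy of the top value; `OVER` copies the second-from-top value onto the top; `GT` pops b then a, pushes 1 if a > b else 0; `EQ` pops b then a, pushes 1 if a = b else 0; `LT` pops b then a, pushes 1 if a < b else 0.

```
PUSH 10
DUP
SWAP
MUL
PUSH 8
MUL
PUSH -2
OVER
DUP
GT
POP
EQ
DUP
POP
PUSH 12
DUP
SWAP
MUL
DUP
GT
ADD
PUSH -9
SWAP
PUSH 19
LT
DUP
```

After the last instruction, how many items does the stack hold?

PUSH 10 -> [10]
DUP     -> [10, 10]
SWAP    -> [10, 10]
MUL     -> [100]
PUSH 8  -> [100, 8]
MUL     -> [800]
PUSH -2 -> [800, -2]
OVER    -> [800, -2, 800]
DUP     -> [800, -2, 800, 800]
GT      -> [800, -2, 0]
POP     -> [800, -2]
EQ      -> [0]
DUP     -> [0, 0]
POP     -> [0]
PUSH 12 -> [0, 12]
DUP     -> [0, 12, 12]
SWAP    -> [0, 12, 12]
MUL     -> [0, 144]
DUP     -> [0, 144, 144]
GT      -> [0, 0]
ADD     -> [0]
PUSH -9 -> [0, -9]
SWAP    -> [-9, 0]
PUSH 19 -> [-9, 0, 19]
LT      -> [-9, 1]
DUP     -> [-9, 1, 1]

3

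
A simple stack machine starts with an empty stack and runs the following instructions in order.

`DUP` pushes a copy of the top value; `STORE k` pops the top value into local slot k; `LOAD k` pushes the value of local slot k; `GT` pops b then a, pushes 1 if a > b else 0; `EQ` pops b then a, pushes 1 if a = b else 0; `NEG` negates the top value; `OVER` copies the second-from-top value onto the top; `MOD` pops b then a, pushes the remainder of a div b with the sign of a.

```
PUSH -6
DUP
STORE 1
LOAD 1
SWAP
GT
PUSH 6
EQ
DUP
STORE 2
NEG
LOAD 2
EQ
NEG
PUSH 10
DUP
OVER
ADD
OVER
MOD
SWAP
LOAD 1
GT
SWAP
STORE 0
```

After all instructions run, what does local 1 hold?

PUSH -6 -> [-6]
DUP     -> [-6, -6]
STORE 1 -> [-6]
LOAD 1  -> [-6, -6]
SWAP    -> [-6, -6]
GT      -> [0]
PUSH 6  -> [0, 6]
EQ      -> [0]
DUP     -> [0, 0]
STORE 2 -> [0]
NEG     -> [0]
LOAD 2  -> [0, 0]
EQ      -> [1]
NEG     -> [-1]
PUSH 10 -> [-1, 10]
DUP     -> [-1, 10, 10]
OVER    -> [-1, 10, 10, 10]
ADD     -> [-1, 10, 20]
OVER    -> [-1, 10, 20, 10]
MOD     -> [-1, 10, 0]
SWAP    -> [-1, 0, 10]
LOAD 1  -> [-1, 0, 10, -6]
GT      -> [-1, 0, 1]
SWAP    -> [-1, 1, 0]
STORE 0 -> [-1, 1]

-6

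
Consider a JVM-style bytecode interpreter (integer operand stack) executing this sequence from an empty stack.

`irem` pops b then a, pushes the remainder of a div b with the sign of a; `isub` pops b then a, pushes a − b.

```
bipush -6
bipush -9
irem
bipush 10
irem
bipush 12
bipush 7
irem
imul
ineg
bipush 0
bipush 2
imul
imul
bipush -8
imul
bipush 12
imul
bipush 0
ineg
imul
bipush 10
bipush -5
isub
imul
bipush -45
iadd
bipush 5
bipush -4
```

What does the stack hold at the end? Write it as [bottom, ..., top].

[-45, 5, -4]

bipush -6   -6
bipush -9   -6 -9
irem        -6
bipush 10   -6 10
irem        -6
bipush 12   -6 12
bipush 7    -6 12 7
irem        -6 5
imul        -30
ineg        30
bipush 0    30 0
bipush 2    30 0 2
imul        30 0
imul        0
bipush -8   0 -8
imul        0
bipush 12   0 12
imul        0
bipush 0    0 0
ineg        0 0
imul        0
bipush 10   0 10
bipush -5   0 10 -5
isub        0 15
imul        0
bipush -45  0 -45
iadd        -45
bipush 5    -45 5
bipush -4   -45 5 -4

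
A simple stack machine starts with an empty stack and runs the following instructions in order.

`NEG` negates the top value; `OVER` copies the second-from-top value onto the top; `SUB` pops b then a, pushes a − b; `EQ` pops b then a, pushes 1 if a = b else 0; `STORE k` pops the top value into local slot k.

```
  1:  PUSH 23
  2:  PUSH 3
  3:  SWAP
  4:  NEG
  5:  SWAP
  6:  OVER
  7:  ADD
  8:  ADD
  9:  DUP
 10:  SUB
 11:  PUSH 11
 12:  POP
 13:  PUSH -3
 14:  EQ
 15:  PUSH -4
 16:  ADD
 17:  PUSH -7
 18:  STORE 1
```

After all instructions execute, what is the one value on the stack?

-4

PUSH 23  [23]
PUSH 3   [23, 3]
SWAP     [3, 23]
NEG      [3, -23]
SWAP     [-23, 3]
OVER     [-23, 3, -23]
ADD      [-23, -20]
ADD      [-43]
DUP      [-43, -43]
SUB      [0]
PUSH 11  [0, 11]
POP      [0]
PUSH -3  [0, -3]
EQ       [0]
PUSH -4  [0, -4]
ADD      [-4]
PUSH -7  [-4, -7]
STORE 1  [-4]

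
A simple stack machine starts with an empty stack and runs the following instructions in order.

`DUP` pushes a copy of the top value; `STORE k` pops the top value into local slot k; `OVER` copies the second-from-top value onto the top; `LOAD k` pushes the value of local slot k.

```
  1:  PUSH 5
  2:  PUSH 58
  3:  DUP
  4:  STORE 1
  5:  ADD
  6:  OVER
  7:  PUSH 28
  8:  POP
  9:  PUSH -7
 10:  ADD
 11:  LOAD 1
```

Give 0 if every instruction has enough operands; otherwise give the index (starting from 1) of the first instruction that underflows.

6

PUSH 5  → 5
PUSH 58 → 5 58
DUP     → 5 58 58
STORE 1 → 5 58
ADD     → 63
OVER  — needs 2 operands, stack has 1 → underflow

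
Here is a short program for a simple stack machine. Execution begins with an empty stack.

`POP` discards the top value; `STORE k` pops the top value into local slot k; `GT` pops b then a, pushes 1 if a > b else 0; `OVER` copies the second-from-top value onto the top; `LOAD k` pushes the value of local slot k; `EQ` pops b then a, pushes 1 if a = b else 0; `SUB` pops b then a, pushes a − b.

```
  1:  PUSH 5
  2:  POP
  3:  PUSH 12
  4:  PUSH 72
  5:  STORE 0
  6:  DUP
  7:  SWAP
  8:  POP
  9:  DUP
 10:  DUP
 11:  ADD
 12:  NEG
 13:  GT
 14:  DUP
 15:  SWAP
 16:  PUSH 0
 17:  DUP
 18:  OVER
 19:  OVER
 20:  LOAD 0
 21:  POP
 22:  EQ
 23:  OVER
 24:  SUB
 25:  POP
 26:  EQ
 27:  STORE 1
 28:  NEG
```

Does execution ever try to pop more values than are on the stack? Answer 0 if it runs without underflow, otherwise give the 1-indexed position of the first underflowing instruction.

0

PUSH 5  : 5
POP     : (empty)
PUSH 12 : 12
PUSH 72 : 12 72
STORE 0 : 12
DUP     : 12 12
SWAP    : 12 12
POP     : 12
DUP     : 12 12
DUP     : 12 12 12
ADD     : 12 24
NEG     : 12 -24
GT      : 1
DUP     : 1 1
SWAP    : 1 1
PUSH 0  : 1 1 0
DUP     : 1 1 0 0
OVER    : 1 1 0 0 0
OVER    : 1 1 0 0 0 0
LOAD 0  : 1 1 0 0 0 0 72
POP     : 1 1 0 0 0 0
EQ      : 1 1 0 0 1
OVER    : 1 1 0 0 1 0
SUB     : 1 1 0 0 1
POP     : 1 1 0 0
EQ      : 1 1 1
STORE 1 : 1 1
NEG     : 1 -1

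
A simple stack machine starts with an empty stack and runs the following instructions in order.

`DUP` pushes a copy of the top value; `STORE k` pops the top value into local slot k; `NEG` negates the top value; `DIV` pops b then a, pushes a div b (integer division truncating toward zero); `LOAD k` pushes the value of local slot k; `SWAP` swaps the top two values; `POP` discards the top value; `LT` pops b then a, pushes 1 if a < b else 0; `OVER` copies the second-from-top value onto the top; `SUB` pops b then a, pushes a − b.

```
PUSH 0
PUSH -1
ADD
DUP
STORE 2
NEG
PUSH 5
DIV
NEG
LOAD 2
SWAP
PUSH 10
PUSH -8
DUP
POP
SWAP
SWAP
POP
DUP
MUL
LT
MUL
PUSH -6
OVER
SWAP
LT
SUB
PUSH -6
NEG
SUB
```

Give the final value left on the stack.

PUSH 0   [0]
PUSH -1  [0, -1]
ADD      [-1]
DUP      [-1, -1]
STORE 2  [-1]
NEG      [1]
PUSH 5   [1, 5]
DIV      [0]
NEG      [0]
LOAD 2   [0, -1]
SWAP     [-1, 0]
PUSH 10  [-1, 0, 10]
PUSH -8  [-1, 0, 10, -8]
DUP      [-1, 0, 10, -8, -8]
POP      [-1, 0, 10, -8]
SWAP     [-1, 0, -8, 10]
SWAP     [-1, 0, 10, -8]
POP      [-1, 0, 10]
DUP      [-1, 0, 10, 10]
MUL      [-1, 0, 100]
LT       [-1, 1]
MUL      [-1]
PUSH -6  [-1, -6]
OVER     [-1, -6, -1]
SWAP     [-1, -1, -6]
LT       [-1, 0]
SUB      [-1]
PUSH -6  [-1, -6]
NEG      [-1, 6]
SUB      [-7]

-7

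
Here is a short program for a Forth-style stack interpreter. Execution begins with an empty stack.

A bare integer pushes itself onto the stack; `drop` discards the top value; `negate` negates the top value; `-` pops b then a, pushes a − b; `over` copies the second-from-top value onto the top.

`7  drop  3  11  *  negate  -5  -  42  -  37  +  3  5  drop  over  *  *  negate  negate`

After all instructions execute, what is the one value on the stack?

3267

7      → [7]
drop   → []
3      → [3]
11     → [3, 11]
*      → [33]
negate → [-33]
-5     → [-33, -5]
-      → [-28]
42     → [-28, 42]
-      → [-70]
37     → [-70, 37]
+      → [-33]
3      → [-33, 3]
5      → [-33, 3, 5]
drop   → [-33, 3]
over   → [-33, 3, -33]
*      → [-33, -99]
*      → [3267]
negate → [-3267]
negate → [3267]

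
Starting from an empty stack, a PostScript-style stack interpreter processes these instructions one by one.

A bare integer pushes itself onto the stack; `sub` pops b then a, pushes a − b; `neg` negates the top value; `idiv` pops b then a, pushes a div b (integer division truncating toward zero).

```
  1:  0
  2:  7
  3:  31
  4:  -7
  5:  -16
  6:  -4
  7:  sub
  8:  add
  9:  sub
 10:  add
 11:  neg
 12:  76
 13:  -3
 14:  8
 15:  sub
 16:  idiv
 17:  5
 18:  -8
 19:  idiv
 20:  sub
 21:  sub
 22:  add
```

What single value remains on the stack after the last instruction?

0    → [0]
7    → [0, 7]
31   → [0, 7, 31]
-7   → [0, 7, 31, -7]
-16  → [0, 7, 31, -7, -16]
-4   → [0, 7, 31, -7, -16, -4]
sub  → [0, 7, 31, -7, -12]
add  → [0, 7, 31, -19]
sub  → [0, 7, 50]
add  → [0, 57]
neg  → [0, -57]
76   → [0, -57, 76]
-3   → [0, -57, 76, -3]
8    → [0, -57, 76, -3, 8]
sub  → [0, -57, 76, -11]
idiv → [0, -57, -6]
5    → [0, -57, -6, 5]
-8   → [0, -57, -6, 5, -8]
idiv → [0, -57, -6, 0]
sub  → [0, -57, -6]
sub  → [0, -51]
add  → [-51]

-51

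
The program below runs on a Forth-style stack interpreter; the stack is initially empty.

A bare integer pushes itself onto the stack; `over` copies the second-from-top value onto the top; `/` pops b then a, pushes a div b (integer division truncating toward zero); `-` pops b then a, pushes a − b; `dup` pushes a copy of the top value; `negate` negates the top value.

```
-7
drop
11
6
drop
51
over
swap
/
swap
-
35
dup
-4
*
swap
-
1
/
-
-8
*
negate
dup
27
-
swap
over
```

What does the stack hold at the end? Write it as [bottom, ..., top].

-7      [-7]
drop    []
11      [11]
6       [11, 6]
drop    [11]
51      [11, 51]
over    [11, 51, 11]
swap    [11, 11, 51]
/       [11, 0]
swap    [0, 11]
-       [-11]
35      [-11, 35]
dup     [-11, 35, 35]
-4      [-11, 35, 35, -4]
*       [-11, 35, -140]
swap    [-11, -140, 35]
-       [-11, -175]
1       [-11, -175, 1]
/       [-11, -175]
-       [164]
-8      [164, -8]
*       [-1312]
negate  [1312]
dup     [1312, 1312]
27      [1312, 1312, 27]
-       [1312, 1285]
swap    [1285, 1312]
over    [1285, 1312, 1285]

[1285, 1312, 1285]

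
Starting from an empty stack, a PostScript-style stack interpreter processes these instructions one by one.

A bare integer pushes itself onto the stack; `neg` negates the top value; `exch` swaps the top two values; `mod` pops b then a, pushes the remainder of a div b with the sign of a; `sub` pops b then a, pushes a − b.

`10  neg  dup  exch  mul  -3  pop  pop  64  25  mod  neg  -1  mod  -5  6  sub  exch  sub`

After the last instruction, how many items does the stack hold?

1

10   → 10
neg  → -10
dup  → -10 -10
exch → -10 -10
mul  → 100
-3   → 100 -3
pop  → 100
pop  → (empty)
64   → 64
25   → 64 25
mod  → 14
neg  → -14
-1   → -14 -1
mod  → 0
-5   → 0 -5
6    → 0 -5 6
sub  → 0 -11
exch → -11 0
sub  → -11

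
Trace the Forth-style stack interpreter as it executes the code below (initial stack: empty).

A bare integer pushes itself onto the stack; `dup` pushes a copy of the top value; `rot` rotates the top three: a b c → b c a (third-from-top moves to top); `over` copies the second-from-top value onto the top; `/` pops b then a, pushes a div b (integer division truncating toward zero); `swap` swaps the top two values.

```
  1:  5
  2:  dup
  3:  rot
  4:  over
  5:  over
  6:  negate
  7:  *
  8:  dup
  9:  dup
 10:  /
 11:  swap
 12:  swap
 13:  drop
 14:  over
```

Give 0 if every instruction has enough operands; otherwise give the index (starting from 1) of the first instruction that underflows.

5   → [5]
dup → [5, 5]
rot  — needs 3 operands, stack has 2 → underflow

3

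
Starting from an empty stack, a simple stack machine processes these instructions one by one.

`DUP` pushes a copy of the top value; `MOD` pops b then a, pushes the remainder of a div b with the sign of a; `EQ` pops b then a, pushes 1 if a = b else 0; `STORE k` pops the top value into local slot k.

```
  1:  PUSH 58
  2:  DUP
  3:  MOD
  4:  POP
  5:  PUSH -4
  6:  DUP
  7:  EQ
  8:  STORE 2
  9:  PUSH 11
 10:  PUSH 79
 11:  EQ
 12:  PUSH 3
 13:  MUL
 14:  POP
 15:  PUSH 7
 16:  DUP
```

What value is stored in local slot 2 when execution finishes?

PUSH 58  [58]
DUP      [58, 58]
MOD      [0]
POP      []
PUSH -4  [-4]
DUP      [-4, -4]
EQ       [1]
STORE 2  []
PUSH 11  [11]
PUSH 79  [11, 79]
EQ       [0]
PUSH 3   [0, 3]
MUL      [0]
POP      []
PUSH 7   [7]
DUP      [7, 7]

1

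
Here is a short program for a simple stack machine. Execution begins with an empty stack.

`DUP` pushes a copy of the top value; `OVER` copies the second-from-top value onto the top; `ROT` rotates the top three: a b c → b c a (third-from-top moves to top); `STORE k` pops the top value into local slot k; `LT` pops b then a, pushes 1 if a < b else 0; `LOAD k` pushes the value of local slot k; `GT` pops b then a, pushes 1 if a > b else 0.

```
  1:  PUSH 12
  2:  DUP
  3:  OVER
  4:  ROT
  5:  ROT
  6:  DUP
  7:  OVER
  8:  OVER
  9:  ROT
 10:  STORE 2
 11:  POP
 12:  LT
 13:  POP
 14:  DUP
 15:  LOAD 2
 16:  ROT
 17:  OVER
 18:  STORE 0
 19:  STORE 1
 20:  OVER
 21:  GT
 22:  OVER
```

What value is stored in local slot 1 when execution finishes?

PUSH 12  12
DUP      12 12
OVER     12 12 12
ROT      12 12 12
ROT      12 12 12
DUP      12 12 12 12
OVER     12 12 12 12 12
OVER     12 12 12 12 12 12
ROT      12 12 12 12 12 12
STORE 2  12 12 12 12 12
POP      12 12 12 12
LT       12 12 0
POP      12 12
DUP      12 12 12
LOAD 2   12 12 12 12
ROT      12 12 12 12
OVER     12 12 12 12 12
STORE 0  12 12 12 12
STORE 1  12 12 12
OVER     12 12 12 12
GT       12 12 0
OVER     12 12 0 12

12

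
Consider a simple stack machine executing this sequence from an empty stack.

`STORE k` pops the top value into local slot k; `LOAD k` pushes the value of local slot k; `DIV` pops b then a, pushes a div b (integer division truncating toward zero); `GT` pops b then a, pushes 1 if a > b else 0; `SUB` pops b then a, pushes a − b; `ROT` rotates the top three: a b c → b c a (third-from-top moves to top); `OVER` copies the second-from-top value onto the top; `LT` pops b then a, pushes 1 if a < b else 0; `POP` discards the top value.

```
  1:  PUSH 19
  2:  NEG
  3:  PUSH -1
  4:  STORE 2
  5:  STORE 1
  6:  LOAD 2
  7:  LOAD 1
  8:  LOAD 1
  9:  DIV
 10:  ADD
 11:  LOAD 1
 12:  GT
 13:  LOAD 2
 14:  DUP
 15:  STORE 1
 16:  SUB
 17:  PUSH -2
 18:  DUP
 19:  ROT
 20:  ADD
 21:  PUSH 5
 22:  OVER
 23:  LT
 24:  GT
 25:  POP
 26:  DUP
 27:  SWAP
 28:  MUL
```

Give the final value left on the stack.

4

PUSH 19 -> [19]
NEG     -> [-19]
PUSH -1 -> [-19, -1]
STORE 2 -> [-19]
STORE 1 -> []
LOAD 2  -> [-1]
LOAD 1  -> [-1, -19]
LOAD 1  -> [-1, -19, -19]
DIV     -> [-1, 1]
ADD     -> [0]
LOAD 1  -> [0, -19]
GT      -> [1]
LOAD 2  -> [1, -1]
DUP     -> [1, -1, -1]
STORE 1 -> [1, -1]
SUB     -> [2]
PUSH -2 -> [2, -2]
DUP     -> [2, -2, -2]
ROT     -> [-2, -2, 2]
ADD     -> [-2, 0]
PUSH 5  -> [-2, 0, 5]
OVER    -> [-2, 0, 5, 0]
LT      -> [-2, 0, 0]
GT      -> [-2, 0]
POP     -> [-2]
DUP     -> [-2, -2]
SWAP    -> [-2, -2]
MUL     -> [4]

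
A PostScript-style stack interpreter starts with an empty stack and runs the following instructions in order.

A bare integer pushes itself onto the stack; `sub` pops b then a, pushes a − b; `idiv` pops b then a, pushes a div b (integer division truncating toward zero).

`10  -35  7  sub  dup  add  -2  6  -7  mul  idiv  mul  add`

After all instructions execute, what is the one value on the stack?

10    [10]
-35   [10, -35]
7     [10, -35, 7]
sub   [10, -42]
dup   [10, -42, -42]
add   [10, -84]
-2    [10, -84, -2]
6     [10, -84, -2, 6]
-7    [10, -84, -2, 6, -7]
mul   [10, -84, -2, -42]
idiv  [10, -84, 0]
mul   [10, 0]
add   [10]

10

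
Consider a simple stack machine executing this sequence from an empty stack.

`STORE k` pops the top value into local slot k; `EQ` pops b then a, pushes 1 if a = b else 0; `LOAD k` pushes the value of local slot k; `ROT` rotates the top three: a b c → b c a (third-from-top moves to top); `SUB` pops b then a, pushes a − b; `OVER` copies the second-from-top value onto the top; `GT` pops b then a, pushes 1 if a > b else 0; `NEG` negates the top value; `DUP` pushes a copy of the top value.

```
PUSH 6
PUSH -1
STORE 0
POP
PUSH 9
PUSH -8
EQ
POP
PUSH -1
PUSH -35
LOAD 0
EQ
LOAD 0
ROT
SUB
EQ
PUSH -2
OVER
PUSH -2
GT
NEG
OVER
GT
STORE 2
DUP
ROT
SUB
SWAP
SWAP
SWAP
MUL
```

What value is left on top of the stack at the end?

6

PUSH 6   -> [6]
PUSH -1  -> [6, -1]
STORE 0  -> [6]
POP      -> []
PUSH 9   -> [9]
PUSH -8  -> [9, -8]
EQ       -> [0]
POP      -> []
PUSH -1  -> [-1]
PUSH -35 -> [-1, -35]
LOAD 0   -> [-1, -35, -1]
EQ       -> [-1, 0]
LOAD 0   -> [-1, 0, -1]
ROT      -> [0, -1, -1]
SUB      -> [0, 0]
EQ       -> [1]
PUSH -2  -> [1, -2]
OVER     -> [1, -2, 1]
PUSH -2  -> [1, -2, 1, -2]
GT       -> [1, -2, 1]
NEG      -> [1, -2, -1]
OVER     -> [1, -2, -1, -2]
GT       -> [1, -2, 1]
STORE 2  -> [1, -2]
DUP      -> [1, -2, -2]
ROT      -> [-2, -2, 1]
SUB      -> [-2, -3]
SWAP     -> [-3, -2]
SWAP     -> [-2, -3]
SWAP     -> [-3, -2]
MUL      -> [6]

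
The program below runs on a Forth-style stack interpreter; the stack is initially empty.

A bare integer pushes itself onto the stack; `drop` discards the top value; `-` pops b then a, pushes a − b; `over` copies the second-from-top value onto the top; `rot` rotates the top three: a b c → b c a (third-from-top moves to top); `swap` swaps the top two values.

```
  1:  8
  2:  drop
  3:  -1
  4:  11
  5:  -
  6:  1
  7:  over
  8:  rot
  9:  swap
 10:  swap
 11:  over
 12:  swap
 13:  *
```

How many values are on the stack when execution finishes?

8    -> [8]
drop -> []
-1   -> [-1]
11   -> [-1, 11]
-    -> [-12]
1    -> [-12, 1]
over -> [-12, 1, -12]
rot  -> [1, -12, -12]
swap -> [1, -12, -12]
swap -> [1, -12, -12]
over -> [1, -12, -12, -12]
swap -> [1, -12, -12, -12]
*    -> [1, -12, 144]

3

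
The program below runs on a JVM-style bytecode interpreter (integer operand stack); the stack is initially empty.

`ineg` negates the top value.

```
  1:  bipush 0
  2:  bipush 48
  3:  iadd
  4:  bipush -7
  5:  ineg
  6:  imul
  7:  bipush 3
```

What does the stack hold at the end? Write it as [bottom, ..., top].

bipush 0  → [0]
bipush 48 → [0, 48]
iadd      → [48]
bipush -7 → [48, -7]
ineg      → [48, 7]
imul      → [336]
bipush 3  → [336, 3]

[336, 3]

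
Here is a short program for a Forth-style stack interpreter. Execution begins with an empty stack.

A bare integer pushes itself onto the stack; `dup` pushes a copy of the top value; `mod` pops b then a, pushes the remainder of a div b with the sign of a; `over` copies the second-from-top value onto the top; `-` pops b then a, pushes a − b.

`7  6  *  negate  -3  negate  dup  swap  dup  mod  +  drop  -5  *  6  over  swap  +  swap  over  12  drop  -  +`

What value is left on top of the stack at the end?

7      -> [7]
6      -> [7, 6]
*      -> [42]
negate -> [-42]
-3     -> [-42, -3]
negate -> [-42, 3]
dup    -> [-42, 3, 3]
swap   -> [-42, 3, 3]
dup    -> [-42, 3, 3, 3]
mod    -> [-42, 3, 0]
+      -> [-42, 3]
drop   -> [-42]
-5     -> [-42, -5]
*      -> [210]
6      -> [210, 6]
over   -> [210, 6, 210]
swap   -> [210, 210, 6]
+      -> [210, 216]
swap   -> [216, 210]
over   -> [216, 210, 216]
12     -> [216, 210, 216, 12]
drop   -> [216, 210, 216]
-      -> [216, -6]
+      -> [210]

210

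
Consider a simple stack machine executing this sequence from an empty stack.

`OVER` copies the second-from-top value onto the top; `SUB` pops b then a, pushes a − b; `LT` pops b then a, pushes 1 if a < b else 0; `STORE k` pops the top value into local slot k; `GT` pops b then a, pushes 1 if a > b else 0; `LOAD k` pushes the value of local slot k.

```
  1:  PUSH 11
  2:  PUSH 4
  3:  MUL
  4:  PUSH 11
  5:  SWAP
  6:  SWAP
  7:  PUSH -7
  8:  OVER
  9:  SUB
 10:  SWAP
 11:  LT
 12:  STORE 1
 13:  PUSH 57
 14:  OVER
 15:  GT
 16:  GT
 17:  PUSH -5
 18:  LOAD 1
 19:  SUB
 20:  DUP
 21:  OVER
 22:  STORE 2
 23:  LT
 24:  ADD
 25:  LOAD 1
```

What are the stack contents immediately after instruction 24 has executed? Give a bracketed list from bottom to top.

[1]

PUSH 11 → 11
PUSH 4  → 11 4
MUL     → 44
PUSH 11 → 44 11
SWAP    → 11 44
SWAP    → 44 11
PUSH -7 → 44 11 -7
OVER    → 44 11 -7 11
SUB     → 44 11 -18
SWAP    → 44 -18 11
LT      → 44 1
STORE 1 → 44
PUSH 57 → 44 57
OVER    → 44 57 44
GT      → 44 1
GT      → 1
PUSH -5 → 1 -5
LOAD 1  → 1 -5 1
SUB     → 1 -6
DUP     → 1 -6 -6
OVER    → 1 -6 -6 -6
STORE 2 → 1 -6 -6
LT      → 1 0
ADD     → 1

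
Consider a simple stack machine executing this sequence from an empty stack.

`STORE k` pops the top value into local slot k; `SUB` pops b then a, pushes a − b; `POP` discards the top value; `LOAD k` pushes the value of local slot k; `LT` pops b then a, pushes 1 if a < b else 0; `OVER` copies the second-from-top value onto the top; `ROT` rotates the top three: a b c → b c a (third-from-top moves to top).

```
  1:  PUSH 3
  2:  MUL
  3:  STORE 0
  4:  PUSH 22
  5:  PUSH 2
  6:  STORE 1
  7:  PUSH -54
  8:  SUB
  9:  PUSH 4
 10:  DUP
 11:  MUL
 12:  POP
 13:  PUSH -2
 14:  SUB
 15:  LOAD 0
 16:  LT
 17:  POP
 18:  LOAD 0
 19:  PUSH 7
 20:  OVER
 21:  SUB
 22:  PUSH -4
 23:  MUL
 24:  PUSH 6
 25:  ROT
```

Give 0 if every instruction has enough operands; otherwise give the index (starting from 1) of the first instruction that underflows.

2

PUSH 3 : [3]
MUL  — needs 2 operands, stack has 1 → underflow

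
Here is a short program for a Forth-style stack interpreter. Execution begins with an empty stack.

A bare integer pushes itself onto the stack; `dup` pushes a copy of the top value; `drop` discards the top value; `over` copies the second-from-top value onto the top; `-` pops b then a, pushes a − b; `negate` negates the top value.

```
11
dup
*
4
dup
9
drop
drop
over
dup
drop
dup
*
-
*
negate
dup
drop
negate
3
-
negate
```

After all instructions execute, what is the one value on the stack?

1771080

11     → 11
dup    → 11 11
*      → 121
4      → 121 4
dup    → 121 4 4
9      → 121 4 4 9
drop   → 121 4 4
drop   → 121 4
over   → 121 4 121
dup    → 121 4 121 121
drop   → 121 4 121
dup    → 121 4 121 121
*      → 121 4 14641
-      → 121 -14637
*      → -1771077
negate → 1771077
dup    → 1771077 1771077
drop   → 1771077
negate → -1771077
3      → -1771077 3
-      → -1771080
negate → 1771080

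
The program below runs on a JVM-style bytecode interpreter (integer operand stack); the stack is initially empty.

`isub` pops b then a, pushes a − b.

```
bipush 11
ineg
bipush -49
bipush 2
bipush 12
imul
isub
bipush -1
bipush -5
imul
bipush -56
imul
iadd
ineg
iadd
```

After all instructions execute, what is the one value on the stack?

bipush 11  → 11
ineg       → -11
bipush -49 → -11 -49
bipush 2   → -11 -49 2
bipush 12  → -11 -49 2 12
imul       → -11 -49 24
isub       → -11 -73
bipush -1  → -11 -73 -1
bipush -5  → -11 -73 -1 -5
imul       → -11 -73 5
bipush -56 → -11 -73 5 -56
imul       → -11 -73 -280
iadd       → -11 -353
ineg       → -11 353
iadd       → 342

342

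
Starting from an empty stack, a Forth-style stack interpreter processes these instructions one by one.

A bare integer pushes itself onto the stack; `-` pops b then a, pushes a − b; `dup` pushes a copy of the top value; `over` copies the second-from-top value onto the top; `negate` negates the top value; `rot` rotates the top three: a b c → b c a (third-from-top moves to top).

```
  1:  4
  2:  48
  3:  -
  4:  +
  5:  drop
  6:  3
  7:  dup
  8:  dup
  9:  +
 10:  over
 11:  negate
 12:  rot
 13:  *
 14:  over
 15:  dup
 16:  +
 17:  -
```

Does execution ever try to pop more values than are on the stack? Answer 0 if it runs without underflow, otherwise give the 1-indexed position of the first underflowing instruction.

4  -> [4]
48 -> [4, 48]
-  -> [-44]
+  — needs 2 operands, stack has 1 → underflow

4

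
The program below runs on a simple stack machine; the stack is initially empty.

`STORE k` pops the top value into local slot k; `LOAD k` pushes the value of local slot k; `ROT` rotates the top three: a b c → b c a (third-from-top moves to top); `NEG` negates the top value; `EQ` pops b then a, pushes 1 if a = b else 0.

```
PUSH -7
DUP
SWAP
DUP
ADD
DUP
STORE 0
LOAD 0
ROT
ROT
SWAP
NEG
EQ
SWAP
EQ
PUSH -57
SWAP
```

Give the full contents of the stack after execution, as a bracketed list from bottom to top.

PUSH -7  -> [-7]
DUP      -> [-7, -7]
SWAP     -> [-7, -7]
DUP      -> [-7, -7, -7]
ADD      -> [-7, -14]
DUP      -> [-7, -14, -14]
STORE 0  -> [-7, -14]
LOAD 0   -> [-7, -14, -14]
ROT      -> [-14, -14, -7]
ROT      -> [-14, -7, -14]
SWAP     -> [-14, -14, -7]
NEG      -> [-14, -14, 7]
EQ       -> [-14, 0]
SWAP     -> [0, -14]
EQ       -> [0]
PUSH -57 -> [0, -57]
SWAP     -> [-57, 0]

[-57, 0]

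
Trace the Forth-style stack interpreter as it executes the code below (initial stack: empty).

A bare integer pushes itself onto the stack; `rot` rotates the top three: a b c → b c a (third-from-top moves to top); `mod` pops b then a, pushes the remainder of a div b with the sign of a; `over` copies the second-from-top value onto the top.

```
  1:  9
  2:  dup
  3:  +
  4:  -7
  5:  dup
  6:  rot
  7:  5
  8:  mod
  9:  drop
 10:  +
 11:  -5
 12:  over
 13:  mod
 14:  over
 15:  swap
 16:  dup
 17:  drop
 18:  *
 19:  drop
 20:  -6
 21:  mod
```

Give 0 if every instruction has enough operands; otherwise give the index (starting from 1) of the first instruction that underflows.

0

9     9
dup   9 9
+     18
-7    18 -7
dup   18 -7 -7
rot   -7 -7 18
5     -7 -7 18 5
mod   -7 -7 3
drop  -7 -7
+     -14
-5    -14 -5
over  -14 -5 -14
mod   -14 -5
over  -14 -5 -14
swap  -14 -14 -5
dup   -14 -14 -5 -5
drop  -14 -14 -5
*     -14 70
drop  -14
-6    -14 -6
mod   -2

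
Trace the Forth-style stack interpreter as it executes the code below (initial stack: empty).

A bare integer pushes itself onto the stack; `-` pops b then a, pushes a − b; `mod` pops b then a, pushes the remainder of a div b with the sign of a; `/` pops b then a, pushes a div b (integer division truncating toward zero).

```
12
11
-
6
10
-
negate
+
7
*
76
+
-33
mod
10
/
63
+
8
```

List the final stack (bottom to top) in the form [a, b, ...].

12     : 12
11     : 12 11
-      : 1
6      : 1 6
10     : 1 6 10
-      : 1 -4
negate : 1 4
+      : 5
7      : 5 7
*      : 35
76     : 35 76
+      : 111
-33    : 111 -33
mod    : 12
10     : 12 10
/      : 1
63     : 1 63
+      : 64
8      : 64 8

[64, 8]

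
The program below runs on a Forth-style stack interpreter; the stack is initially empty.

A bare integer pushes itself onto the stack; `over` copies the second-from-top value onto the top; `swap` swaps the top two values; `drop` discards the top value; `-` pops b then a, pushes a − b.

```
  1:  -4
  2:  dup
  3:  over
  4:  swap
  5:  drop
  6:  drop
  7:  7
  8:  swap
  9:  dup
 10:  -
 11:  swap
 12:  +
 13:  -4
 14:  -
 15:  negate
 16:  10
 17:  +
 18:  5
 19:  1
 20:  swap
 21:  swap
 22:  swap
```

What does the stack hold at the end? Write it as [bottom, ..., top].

[-1, 1, 5]

-4     → [-4]
dup    → [-4, -4]
over   → [-4, -4, -4]
swap   → [-4, -4, -4]
drop   → [-4, -4]
drop   → [-4]
7      → [-4, 7]
swap   → [7, -4]
dup    → [7, -4, -4]
-      → [7, 0]
swap   → [0, 7]
+      → [7]
-4     → [7, -4]
-      → [11]
negate → [-11]
10     → [-11, 10]
+      → [-1]
5      → [-1, 5]
1      → [-1, 5, 1]
swap   → [-1, 1, 5]
swap   → [-1, 5, 1]
swap   → [-1, 1, 5]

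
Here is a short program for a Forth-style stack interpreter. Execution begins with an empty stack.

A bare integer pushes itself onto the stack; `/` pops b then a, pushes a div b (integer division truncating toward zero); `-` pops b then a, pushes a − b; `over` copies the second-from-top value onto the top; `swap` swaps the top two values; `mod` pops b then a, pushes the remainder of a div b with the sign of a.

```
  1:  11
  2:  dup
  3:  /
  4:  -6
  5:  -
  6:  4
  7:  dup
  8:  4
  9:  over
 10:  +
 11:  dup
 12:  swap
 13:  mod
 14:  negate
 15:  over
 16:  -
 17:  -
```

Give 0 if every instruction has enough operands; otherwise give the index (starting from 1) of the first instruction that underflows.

11     : [11]
dup    : [11, 11]
/      : [1]
-6     : [1, -6]
-      : [7]
4      : [7, 4]
dup    : [7, 4, 4]
4      : [7, 4, 4, 4]
over   : [7, 4, 4, 4, 4]
+      : [7, 4, 4, 8]
dup    : [7, 4, 4, 8, 8]
swap   : [7, 4, 4, 8, 8]
mod    : [7, 4, 4, 0]
negate : [7, 4, 4, 0]
over   : [7, 4, 4, 0, 4]
-      : [7, 4, 4, -4]
-      : [7, 4, 8]

0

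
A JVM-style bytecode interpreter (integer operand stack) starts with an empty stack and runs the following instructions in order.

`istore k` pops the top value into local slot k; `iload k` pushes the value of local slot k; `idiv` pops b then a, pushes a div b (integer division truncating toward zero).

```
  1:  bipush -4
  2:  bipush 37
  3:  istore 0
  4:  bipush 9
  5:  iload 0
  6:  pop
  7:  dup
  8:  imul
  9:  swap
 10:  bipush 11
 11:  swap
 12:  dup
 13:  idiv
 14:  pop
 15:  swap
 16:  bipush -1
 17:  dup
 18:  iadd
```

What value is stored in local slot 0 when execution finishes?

bipush -4  [-4]
bipush 37  [-4, 37]
istore 0   [-4]
bipush 9   [-4, 9]
iload 0    [-4, 9, 37]
pop        [-4, 9]
dup        [-4, 9, 9]
imul       [-4, 81]
swap       [81, -4]
bipush 11  [81, -4, 11]
swap       [81, 11, -4]
dup        [81, 11, -4, -4]
idiv       [81, 11, 1]
pop        [81, 11]
swap       [11, 81]
bipush -1  [11, 81, -1]
dup        [11, 81, -1, -1]
iadd       [11, 81, -2]

37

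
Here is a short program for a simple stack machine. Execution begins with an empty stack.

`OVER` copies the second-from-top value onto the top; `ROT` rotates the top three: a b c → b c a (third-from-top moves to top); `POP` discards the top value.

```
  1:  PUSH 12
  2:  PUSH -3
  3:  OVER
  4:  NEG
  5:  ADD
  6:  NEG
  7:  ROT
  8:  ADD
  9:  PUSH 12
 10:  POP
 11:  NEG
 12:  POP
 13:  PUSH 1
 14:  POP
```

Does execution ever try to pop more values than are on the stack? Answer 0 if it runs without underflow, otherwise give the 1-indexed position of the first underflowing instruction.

PUSH 12 : 12
PUSH -3 : 12 -3
OVER    : 12 -3 12
NEG     : 12 -3 -12
ADD     : 12 -15
NEG     : 12 15
ROT  — needs 3 operands, stack has 2 → underflow

7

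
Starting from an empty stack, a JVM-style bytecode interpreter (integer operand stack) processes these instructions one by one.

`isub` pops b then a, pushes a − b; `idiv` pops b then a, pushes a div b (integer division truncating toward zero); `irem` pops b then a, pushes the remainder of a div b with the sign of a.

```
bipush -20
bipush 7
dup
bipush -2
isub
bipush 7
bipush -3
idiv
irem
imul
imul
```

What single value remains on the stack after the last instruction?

-140

bipush -20 → [-20]
bipush 7   → [-20, 7]
dup        → [-20, 7, 7]
bipush -2  → [-20, 7, 7, -2]
isub       → [-20, 7, 9]
bipush 7   → [-20, 7, 9, 7]
bipush -3  → [-20, 7, 9, 7, -3]
idiv       → [-20, 7, 9, -2]
irem       → [-20, 7, 1]
imul       → [-20, 7]
imul       → [-140]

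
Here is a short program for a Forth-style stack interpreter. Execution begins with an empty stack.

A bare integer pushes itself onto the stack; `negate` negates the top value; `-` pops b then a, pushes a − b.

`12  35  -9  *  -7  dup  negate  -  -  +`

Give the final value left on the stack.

-289

12     -> [12]
35     -> [12, 35]
-9     -> [12, 35, -9]
*      -> [12, -315]
-7     -> [12, -315, -7]
dup    -> [12, -315, -7, -7]
negate -> [12, -315, -7, 7]
-      -> [12, -315, -14]
-      -> [12, -301]
+      -> [-289]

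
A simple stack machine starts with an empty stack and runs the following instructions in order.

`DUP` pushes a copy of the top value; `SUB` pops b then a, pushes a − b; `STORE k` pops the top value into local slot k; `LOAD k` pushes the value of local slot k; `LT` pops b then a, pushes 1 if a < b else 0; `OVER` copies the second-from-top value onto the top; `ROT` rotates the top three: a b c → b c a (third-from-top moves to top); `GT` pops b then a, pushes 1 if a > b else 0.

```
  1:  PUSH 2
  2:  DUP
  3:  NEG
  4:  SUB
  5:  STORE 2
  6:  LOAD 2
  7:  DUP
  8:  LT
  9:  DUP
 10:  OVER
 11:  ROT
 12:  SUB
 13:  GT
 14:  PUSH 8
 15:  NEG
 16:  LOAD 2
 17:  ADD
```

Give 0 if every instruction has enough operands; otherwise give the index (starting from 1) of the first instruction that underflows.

PUSH 2  : [2]
DUP     : [2, 2]
NEG     : [2, -2]
SUB     : [4]
STORE 2 : []
LOAD 2  : [4]
DUP     : [4, 4]
LT      : [0]
DUP     : [0, 0]
OVER    : [0, 0, 0]
ROT     : [0, 0, 0]
SUB     : [0, 0]
GT      : [0]
PUSH 8  : [0, 8]
NEG     : [0, -8]
LOAD 2  : [0, -8, 4]
ADD     : [0, -4]

0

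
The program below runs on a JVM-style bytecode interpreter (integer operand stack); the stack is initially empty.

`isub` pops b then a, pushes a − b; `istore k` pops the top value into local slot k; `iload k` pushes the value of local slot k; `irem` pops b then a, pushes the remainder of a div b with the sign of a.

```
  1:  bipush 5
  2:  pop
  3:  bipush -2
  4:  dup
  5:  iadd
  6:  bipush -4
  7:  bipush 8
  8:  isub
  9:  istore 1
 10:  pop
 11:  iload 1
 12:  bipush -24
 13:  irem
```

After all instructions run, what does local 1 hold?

bipush 5    5
pop         (empty)
bipush -2   -2
dup         -2 -2
iadd        -4
bipush -4   -4 -4
bipush 8    -4 -4 8
isub        -4 -12
istore 1    -4
pop         (empty)
iload 1     -12
bipush -24  -12 -24
irem        -12

-12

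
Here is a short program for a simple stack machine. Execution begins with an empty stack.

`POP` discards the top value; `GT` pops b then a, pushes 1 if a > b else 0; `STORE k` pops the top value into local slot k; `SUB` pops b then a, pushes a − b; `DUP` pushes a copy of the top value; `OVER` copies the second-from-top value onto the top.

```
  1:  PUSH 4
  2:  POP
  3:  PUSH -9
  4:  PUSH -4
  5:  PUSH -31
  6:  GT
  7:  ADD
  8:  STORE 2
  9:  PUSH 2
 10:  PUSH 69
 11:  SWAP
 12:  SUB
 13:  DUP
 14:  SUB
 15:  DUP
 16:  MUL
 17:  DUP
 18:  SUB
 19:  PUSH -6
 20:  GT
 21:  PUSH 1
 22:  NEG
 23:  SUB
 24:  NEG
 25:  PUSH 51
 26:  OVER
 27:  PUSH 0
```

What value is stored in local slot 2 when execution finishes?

PUSH 4    [4]
POP       []
PUSH -9   [-9]
PUSH -4   [-9, -4]
PUSH -31  [-9, -4, -31]
GT        [-9, 1]
ADD       [-8]
STORE 2   []
PUSH 2    [2]
PUSH 69   [2, 69]
SWAP      [69, 2]
SUB       [67]
DUP       [67, 67]
SUB       [0]
DUP       [0, 0]
MUL       [0]
DUP       [0, 0]
SUB       [0]
PUSH -6   [0, -6]
GT        [1]
PUSH 1    [1, 1]
NEG       [1, -1]
SUB       [2]
NEG       [-2]
PUSH 51   [-2, 51]
OVER      [-2, 51, -2]
PUSH 0    [-2, 51, -2, 0]

-8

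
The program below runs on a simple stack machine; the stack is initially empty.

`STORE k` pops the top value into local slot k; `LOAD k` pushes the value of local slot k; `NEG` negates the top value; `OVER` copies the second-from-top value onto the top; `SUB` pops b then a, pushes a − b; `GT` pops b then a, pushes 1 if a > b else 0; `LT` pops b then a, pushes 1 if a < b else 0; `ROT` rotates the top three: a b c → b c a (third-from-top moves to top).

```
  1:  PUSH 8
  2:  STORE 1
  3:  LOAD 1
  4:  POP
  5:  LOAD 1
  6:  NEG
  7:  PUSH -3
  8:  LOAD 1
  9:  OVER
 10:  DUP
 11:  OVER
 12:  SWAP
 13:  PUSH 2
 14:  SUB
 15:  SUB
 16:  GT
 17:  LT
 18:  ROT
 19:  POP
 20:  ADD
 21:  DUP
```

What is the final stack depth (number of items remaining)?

PUSH 8  → [8]
STORE 1 → []
LOAD 1  → [8]
POP     → []
LOAD 1  → [8]
NEG     → [-8]
PUSH -3 → [-8, -3]
LOAD 1  → [-8, -3, 8]
OVER    → [-8, -3, 8, -3]
DUP     → [-8, -3, 8, -3, -3]
OVER    → [-8, -3, 8, -3, -3, -3]
SWAP    → [-8, -3, 8, -3, -3, -3]
PUSH 2  → [-8, -3, 8, -3, -3, -3, 2]
SUB     → [-8, -3, 8, -3, -3, -5]
SUB     → [-8, -3, 8, -3, 2]
GT      → [-8, -3, 8, 0]
LT      → [-8, -3, 0]
ROT     → [-3, 0, -8]
POP     → [-3, 0]
ADD     → [-3]
DUP     → [-3, -3]

2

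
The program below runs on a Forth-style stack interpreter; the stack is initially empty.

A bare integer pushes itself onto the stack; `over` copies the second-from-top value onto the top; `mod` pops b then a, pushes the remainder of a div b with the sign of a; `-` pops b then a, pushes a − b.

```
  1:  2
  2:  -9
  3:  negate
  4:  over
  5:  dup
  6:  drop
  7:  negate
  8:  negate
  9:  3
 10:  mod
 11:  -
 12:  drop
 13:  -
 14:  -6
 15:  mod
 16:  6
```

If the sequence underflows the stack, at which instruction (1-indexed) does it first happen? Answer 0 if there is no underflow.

2      : [2]
-9     : [2, -9]
negate : [2, 9]
over   : [2, 9, 2]
dup    : [2, 9, 2, 2]
drop   : [2, 9, 2]
negate : [2, 9, -2]
negate : [2, 9, 2]
3      : [2, 9, 2, 3]
mod    : [2, 9, 2]
-      : [2, 7]
drop   : [2]
-  — needs 2 operands, stack has 1 → underflow

13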